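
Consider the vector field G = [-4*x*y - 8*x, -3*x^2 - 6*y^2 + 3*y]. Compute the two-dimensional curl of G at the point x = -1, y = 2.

∂G₂/∂x = -6*x
∂G₁/∂y = -4*x
Scalar curl = -2*x
At (-1, 2): 2.

2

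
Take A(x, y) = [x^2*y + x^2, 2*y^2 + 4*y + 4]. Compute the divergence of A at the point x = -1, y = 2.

∂A₁/∂x = 2*x*y + 2*x
∂A₂/∂y = 4*y + 4
∇·A = 2*x*y + 2*x + 4*y + 4
At (-1, 2): 6.

6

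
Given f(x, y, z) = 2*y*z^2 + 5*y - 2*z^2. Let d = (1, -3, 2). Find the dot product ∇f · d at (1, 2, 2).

-23

∂f/∂x = 0
∂f/∂y = 2*z^2 + 5
∂f/∂z = 4*y*z - 4*z
∇f at (1, 2, 2) = (0, 13, 8)
∇f · d = (0)(1) + (13)(-3) + (8)(2) = -23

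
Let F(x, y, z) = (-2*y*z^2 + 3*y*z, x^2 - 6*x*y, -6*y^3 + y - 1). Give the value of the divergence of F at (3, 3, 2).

-18

∂F₁/∂x = 0
∂F₂/∂y = -6*x
∂F₃/∂z = 0
∇·F = -6*x
At (3, 3, 2): -18.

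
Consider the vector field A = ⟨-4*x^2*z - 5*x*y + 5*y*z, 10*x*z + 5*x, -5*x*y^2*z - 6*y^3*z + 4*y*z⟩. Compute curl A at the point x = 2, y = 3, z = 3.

(-674, 134, 30)

(∇×A)₁ = ∂A₃/∂y − ∂A₂/∂z = -10*x*y*z - 10*x - 18*y^2*z + 4*z
(∇×A)₂ = ∂A₁/∂z − ∂A₃/∂x = -4*x^2 + 5*y^2*z + 5*y
(∇×A)₃ = ∂A₂/∂x − ∂A₁/∂y = 5*x + 5*z + 5
∇×A = (-10*x*y*z - 10*x - 18*y^2*z + 4*z, -4*x^2 + 5*y^2*z + 5*y, 5*x + 5*z + 5)
At (2, 3, 3): (-674, 134, 30).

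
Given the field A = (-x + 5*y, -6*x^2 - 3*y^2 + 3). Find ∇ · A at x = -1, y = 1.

-7

∂A₁/∂x = -1
∂A₂/∂y = -6*y
∇·A = -6*y - 1
At (-1, 1): -7.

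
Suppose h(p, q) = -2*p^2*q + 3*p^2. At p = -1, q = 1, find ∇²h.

2

∂²h/∂p² = 2*(-2*q + 3)
∂²h/∂q² = 0
∇²h = -4*q + 6
At (-1, 1): 2.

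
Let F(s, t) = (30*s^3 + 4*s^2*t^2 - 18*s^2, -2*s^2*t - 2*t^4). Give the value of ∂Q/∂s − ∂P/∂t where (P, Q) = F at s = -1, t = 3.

∂F₂/∂s = -4*s*t
∂F₁/∂t = 8*s^2*t
Scalar curl = -8*s^2*t - 4*s*t
At (-1, 3): -12.

-12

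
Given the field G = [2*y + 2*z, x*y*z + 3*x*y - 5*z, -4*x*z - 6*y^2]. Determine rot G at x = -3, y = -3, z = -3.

(32, -10, -2)

(∇×G)₁ = ∂G₃/∂y − ∂G₂/∂z = -x*y - 12*y + 5
(∇×G)₂ = ∂G₁/∂z − ∂G₃/∂x = 4*z + 2
(∇×G)₃ = ∂G₂/∂x − ∂G₁/∂y = y*z + 3*y - 2
∇×G = (-x*y - 12*y + 5, 4*z + 2, y*z + 3*y - 2)
At (-3, -3, -3): (32, -10, -2).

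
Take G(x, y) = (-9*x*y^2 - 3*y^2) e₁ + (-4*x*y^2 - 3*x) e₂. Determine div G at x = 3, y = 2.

-84

∂G₁/∂x = -9*y^2
∂G₂/∂y = -8*x*y
∇·G = -8*x*y - 9*y^2
At (3, 2): -84.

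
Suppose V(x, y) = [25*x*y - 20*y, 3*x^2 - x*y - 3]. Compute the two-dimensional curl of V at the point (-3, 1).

∂V₂/∂x = 6*x - y
∂V₁/∂y = 25*x - 20
Scalar curl = -19*x - y + 20
At (-3, 1): 76.

76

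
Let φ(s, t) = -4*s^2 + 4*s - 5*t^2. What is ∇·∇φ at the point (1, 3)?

-18

∂²φ/∂s² = -8
∂²φ/∂t² = -10
∇²φ = -18
At (1, 3): -18.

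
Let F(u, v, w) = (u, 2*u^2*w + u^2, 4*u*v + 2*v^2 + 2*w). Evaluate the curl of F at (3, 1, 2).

(-2, -4, 30)

(∇×F)₁ = ∂F₃/∂v − ∂F₂/∂w = -2*u^2 + 4*u + 4*v
(∇×F)₂ = ∂F₁/∂w − ∂F₃/∂u = -4*v
(∇×F)₃ = ∂F₂/∂u − ∂F₁/∂v = 4*u*w + 2*u
∇×F = (-2*u^2 + 4*u + 4*v, -4*v, 4*u*w + 2*u)
At (3, 1, 2): (-2, -4, 30).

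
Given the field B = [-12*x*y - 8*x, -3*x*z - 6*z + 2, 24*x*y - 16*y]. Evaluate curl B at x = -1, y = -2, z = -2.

(∇×B)₁ = ∂B₃/∂y − ∂B₂/∂z = 27*x - 10
(∇×B)₂ = ∂B₁/∂z − ∂B₃/∂x = -24*y
(∇×B)₃ = ∂B₂/∂x − ∂B₁/∂y = 12*x - 3*z
∇×B = (27*x - 10, -24*y, 12*x - 3*z)
At (-1, -2, -2): (-37, 48, -6).

(-37, 48, -6)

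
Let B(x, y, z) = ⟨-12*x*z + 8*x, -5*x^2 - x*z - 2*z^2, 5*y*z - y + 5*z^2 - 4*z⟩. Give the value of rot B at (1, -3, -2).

(-18, -12, -8)

(∇×B)₁ = ∂B₃/∂y − ∂B₂/∂z = x + 9*z - 1
(∇×B)₂ = ∂B₁/∂z − ∂B₃/∂x = -12*x
(∇×B)₃ = ∂B₂/∂x − ∂B₁/∂y = -10*x - z
∇×B = (x + 9*z - 1, -12*x, -10*x - z)
At (1, -3, -2): (-18, -12, -8).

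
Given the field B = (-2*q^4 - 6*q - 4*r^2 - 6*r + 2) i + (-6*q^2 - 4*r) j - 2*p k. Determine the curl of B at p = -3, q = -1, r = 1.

(4, -12, -2)

(∇×B)₁ = ∂B₃/∂q − ∂B₂/∂r = 4
(∇×B)₂ = ∂B₁/∂r − ∂B₃/∂p = -8*r - 4
(∇×B)₃ = ∂B₂/∂p − ∂B₁/∂q = 8*q^3 + 6
∇×B = (4, -8*r - 4, 8*q^3 + 6)
At (-3, -1, 1): (4, -12, -2).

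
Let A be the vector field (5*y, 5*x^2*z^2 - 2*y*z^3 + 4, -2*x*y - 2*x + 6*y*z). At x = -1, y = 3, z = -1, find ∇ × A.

(∇×A)₁ = ∂A₃/∂y − ∂A₂/∂z = -10*x^2*z - 2*x + 6*y*z^2 + 6*z
(∇×A)₂ = ∂A₁/∂z − ∂A₃/∂x = 2*y + 2
(∇×A)₃ = ∂A₂/∂x − ∂A₁/∂y = 10*x*z^2 - 5
∇×A = (-10*x^2*z - 2*x + 6*y*z^2 + 6*z, 2*y + 2, 10*x*z^2 - 5)
At (-1, 3, -1): (24, 8, -15).

(24, 8, -15)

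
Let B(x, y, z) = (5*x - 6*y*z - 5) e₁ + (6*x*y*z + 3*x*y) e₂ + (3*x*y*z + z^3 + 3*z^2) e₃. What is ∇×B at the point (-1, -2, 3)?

(∇×B)₁ = ∂B₃/∂y − ∂B₂/∂z = -6*x*y + 3*x*z
(∇×B)₂ = ∂B₁/∂z − ∂B₃/∂x = -3*y*z - 6*y
(∇×B)₃ = ∂B₂/∂x − ∂B₁/∂y = 6*y*z + 3*y + 6*z
∇×B = (-6*x*y + 3*x*z, -3*y*z - 6*y, 6*y*z + 3*y + 6*z)
At (-1, -2, 3): (-21, 30, -24).

(-21, 30, -24)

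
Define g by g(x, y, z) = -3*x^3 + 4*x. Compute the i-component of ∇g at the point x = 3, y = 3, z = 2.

-77

(∇g)_1 = ∂g/∂x = -9*x^2 + 4
At (3, 3, 2): -77.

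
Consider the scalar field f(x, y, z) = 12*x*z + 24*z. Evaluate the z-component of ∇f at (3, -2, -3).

60

(∇f)_3 = ∂f/∂z = 12*x + 24
At (3, -2, -3): 60.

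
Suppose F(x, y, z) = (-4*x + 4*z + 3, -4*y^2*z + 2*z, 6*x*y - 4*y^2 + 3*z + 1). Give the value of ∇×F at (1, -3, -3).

(∇×F)₁ = ∂F₃/∂y − ∂F₂/∂z = 6*x + 4*y^2 - 8*y - 2
(∇×F)₂ = ∂F₁/∂z − ∂F₃/∂x = -6*y + 4
(∇×F)₃ = ∂F₂/∂x − ∂F₁/∂y = 0
∇×F = (6*x + 4*y^2 - 8*y - 2, -6*y + 4, 0)
At (1, -3, -3): (64, 22, 0).

(64, 22, 0)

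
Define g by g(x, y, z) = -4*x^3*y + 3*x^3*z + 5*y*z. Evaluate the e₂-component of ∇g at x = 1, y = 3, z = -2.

(∇g)_2 = ∂g/∂y = -4*x^3 + 5*z
At (1, 3, -2): -14.

-14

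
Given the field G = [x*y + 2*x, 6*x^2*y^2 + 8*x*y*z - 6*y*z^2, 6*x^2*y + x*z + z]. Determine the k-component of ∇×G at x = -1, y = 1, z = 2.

(∇×G)_3 = ∂G₂/∂x − ∂G₁/∂y
= 12*x*y^2 + 8*y*z − (x)
= 12*x*y^2 - x + 8*y*z
At (-1, 1, 2): 5.

5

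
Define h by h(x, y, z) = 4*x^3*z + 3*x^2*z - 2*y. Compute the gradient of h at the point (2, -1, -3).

(-180, -2, 44)

∂h/∂x = 12*x^2*z + 6*x*z
∂h/∂y = -2
∂h/∂z = 4*x^3 + 3*x^2
∇h = (12*x^2*z + 6*x*z, -2, 4*x^3 + 3*x^2)
At (2, -1, -3): (-180, -2, 44).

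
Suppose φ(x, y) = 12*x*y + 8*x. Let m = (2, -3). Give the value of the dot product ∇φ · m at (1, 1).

4

∂φ/∂x = 12*y + 8
∂φ/∂y = 12*x
∇φ at (1, 1) = (20, 12)
∇φ · m = (20)(2) + (12)(-3) = 4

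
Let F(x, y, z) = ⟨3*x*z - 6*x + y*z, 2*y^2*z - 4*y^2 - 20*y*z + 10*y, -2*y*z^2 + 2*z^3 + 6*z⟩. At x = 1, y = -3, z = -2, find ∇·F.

92

∂F₁/∂x = 3*z - 6
∂F₂/∂y = 4*y*z - 8*y - 20*z + 10
∂F₃/∂z = -4*y*z + 6*z^2 + 6
∇·F = -8*y + 6*z^2 - 17*z + 10
At (1, -3, -2): 92.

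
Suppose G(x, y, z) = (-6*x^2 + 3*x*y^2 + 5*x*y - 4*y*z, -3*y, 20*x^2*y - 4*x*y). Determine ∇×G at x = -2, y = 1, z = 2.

(∇×G)₁ = ∂G₃/∂y − ∂G₂/∂z = 20*x^2 - 4*x
(∇×G)₂ = ∂G₁/∂z − ∂G₃/∂x = -40*x*y
(∇×G)₃ = ∂G₂/∂x − ∂G₁/∂y = -6*x*y - 5*x + 4*z
∇×G = (20*x^2 - 4*x, -40*x*y, -6*x*y - 5*x + 4*z)
At (-2, 1, 2): (88, 80, 30).

(88, 80, 30)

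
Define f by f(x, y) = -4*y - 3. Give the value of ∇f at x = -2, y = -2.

(0, -4)

∂f/∂x = 0
∂f/∂y = -4
∇f = (0, -4)
At (-2, -2): (0, -4).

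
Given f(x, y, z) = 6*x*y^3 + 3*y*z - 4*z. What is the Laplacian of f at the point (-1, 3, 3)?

-108

∂²f/∂x² = 0
∂²f/∂y² = 36*x*y
∂²f/∂z² = 0
∇²f = 36*x*y
At (-1, 3, 3): -108.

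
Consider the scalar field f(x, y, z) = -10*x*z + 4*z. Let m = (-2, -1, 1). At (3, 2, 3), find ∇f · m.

∂f/∂x = -10*z
∂f/∂y = 0
∂f/∂z = -10*x + 4
∇f at (3, 2, 3) = (-30, 0, -26)
∇f · m = (-30)(-2) + (0)(-1) + (-26)(1) = 34

34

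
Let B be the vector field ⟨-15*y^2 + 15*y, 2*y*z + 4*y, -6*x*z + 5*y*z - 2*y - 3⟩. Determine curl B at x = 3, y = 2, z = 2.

(4, 12, 45)

(∇×B)₁ = ∂B₃/∂y − ∂B₂/∂z = -2*y + 5*z - 2
(∇×B)₂ = ∂B₁/∂z − ∂B₃/∂x = 6*z
(∇×B)₃ = ∂B₂/∂x − ∂B₁/∂y = 30*y - 15
∇×B = (-2*y + 5*z - 2, 6*z, 30*y - 15)
At (3, 2, 2): (4, 12, 45).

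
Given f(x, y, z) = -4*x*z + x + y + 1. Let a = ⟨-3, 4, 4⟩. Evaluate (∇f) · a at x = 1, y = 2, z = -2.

-39

∂f/∂x = -4*z + 1
∂f/∂y = 1
∂f/∂z = -4*x
∇f at (1, 2, -2) = (9, 1, -4)
∇f · a = (9)(-3) + (1)(4) + (-4)(4) = -39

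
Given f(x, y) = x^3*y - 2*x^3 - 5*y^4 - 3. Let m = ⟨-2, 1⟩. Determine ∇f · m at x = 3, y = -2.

403

∂f/∂x = 3*x^2*y - 6*x^2
∂f/∂y = x^3 - 20*y^3
∇f at (3, -2) = (-108, 187)
∇f · m = (-108)(-2) + (187)(1) = 403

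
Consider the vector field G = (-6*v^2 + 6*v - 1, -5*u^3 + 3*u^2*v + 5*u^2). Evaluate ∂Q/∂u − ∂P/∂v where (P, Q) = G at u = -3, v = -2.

-159

∂G₂/∂u = -15*u^2 + 6*u*v + 10*u
∂G₁/∂v = -12*v + 6
Scalar curl = -15*u^2 + 6*u*v + 10*u + 12*v - 6
At (-3, -2): -159.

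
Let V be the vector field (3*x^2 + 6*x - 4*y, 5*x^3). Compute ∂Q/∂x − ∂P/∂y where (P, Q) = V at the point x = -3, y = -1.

139

∂V₂/∂x = 15*x^2
∂V₁/∂y = -4
Scalar curl = 15*x^2 + 4
At (-3, -1): 139.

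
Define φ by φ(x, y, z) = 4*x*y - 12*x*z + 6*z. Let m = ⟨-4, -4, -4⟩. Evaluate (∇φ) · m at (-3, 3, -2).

-264

∂φ/∂x = 4*y - 12*z
∂φ/∂y = 4*x
∂φ/∂z = -12*x + 6
∇φ at (-3, 3, -2) = (36, -12, 42)
∇φ · m = (36)(-4) + (-12)(-4) + (42)(-4) = -264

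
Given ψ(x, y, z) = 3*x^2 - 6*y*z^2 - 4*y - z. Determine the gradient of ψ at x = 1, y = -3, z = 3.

(6, -58, 107)

∂ψ/∂x = 6*x
∂ψ/∂y = -6*z^2 - 4
∂ψ/∂z = -12*y*z - 1
∇ψ = (6*x, -6*z^2 - 4, -12*y*z - 1)
At (1, -3, 3): (6, -58, 107).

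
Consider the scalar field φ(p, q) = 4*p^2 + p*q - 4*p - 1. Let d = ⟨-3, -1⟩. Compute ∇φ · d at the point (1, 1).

∂φ/∂p = 8*p + q - 4
∂φ/∂q = p
∇φ at (1, 1) = (5, 1)
∇φ · d = (5)(-3) + (1)(-1) = -16

-16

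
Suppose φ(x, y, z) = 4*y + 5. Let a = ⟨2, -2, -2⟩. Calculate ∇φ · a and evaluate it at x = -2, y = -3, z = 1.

∂φ/∂x = 0
∂φ/∂y = 4
∂φ/∂z = 0
∇φ at (-2, -3, 1) = (0, 4, 0)
∇φ · a = (0)(2) + (4)(-2) + (0)(-2) = -8

-8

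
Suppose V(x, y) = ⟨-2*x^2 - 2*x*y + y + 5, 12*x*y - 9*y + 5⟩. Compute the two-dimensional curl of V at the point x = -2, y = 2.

19

∂V₂/∂x = 12*y
∂V₁/∂y = -2*x + 1
Scalar curl = 2*x + 12*y - 1
At (-2, 2): 19.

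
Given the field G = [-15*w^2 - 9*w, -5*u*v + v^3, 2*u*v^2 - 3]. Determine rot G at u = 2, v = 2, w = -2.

(∇×G)₁ = ∂G₃/∂v − ∂G₂/∂w = 4*u*v
(∇×G)₂ = ∂G₁/∂w − ∂G₃/∂u = -2*v^2 - 30*w - 9
(∇×G)₃ = ∂G₂/∂u − ∂G₁/∂v = -5*v
∇×G = (4*u*v, -2*v^2 - 30*w - 9, -5*v)
At (2, 2, -2): (16, 43, -10).

(16, 43, -10)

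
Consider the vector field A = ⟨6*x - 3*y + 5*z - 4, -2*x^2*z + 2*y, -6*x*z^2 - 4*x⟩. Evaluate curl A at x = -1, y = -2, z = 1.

(∇×A)₁ = ∂A₃/∂y − ∂A₂/∂z = 2*x^2
(∇×A)₂ = ∂A₁/∂z − ∂A₃/∂x = 6*z^2 + 9
(∇×A)₃ = ∂A₂/∂x − ∂A₁/∂y = -4*x*z + 3
∇×A = (2*x^2, 6*z^2 + 9, -4*x*z + 3)
At (-1, -2, 1): (2, 15, 7).

(2, 15, 7)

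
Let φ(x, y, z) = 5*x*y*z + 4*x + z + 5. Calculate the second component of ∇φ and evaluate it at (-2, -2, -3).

(∇φ)_2 = ∂φ/∂y = 5*x*z
At (-2, -2, -3): 30.

30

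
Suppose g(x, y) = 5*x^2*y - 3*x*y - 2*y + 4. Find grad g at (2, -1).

(-17, 12)

∂g/∂x = 10*x*y - 3*y
∂g/∂y = 5*x^2 - 3*x - 2
∇g = (10*x*y - 3*y, 5*x^2 - 3*x - 2)
At (2, -1): (-17, 12).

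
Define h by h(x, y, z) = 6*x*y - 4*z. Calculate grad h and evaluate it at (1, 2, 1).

∂h/∂x = 6*y
∂h/∂y = 6*x
∂h/∂z = -4
∇h = (6*y, 6*x, -4)
At (1, 2, 1): (12, 6, -4).

(12, 6, -4)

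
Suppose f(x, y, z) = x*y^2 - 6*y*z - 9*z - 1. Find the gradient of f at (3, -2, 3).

(4, -30, 3)

∂f/∂x = y^2
∂f/∂y = 2*x*y - 6*z
∂f/∂z = -6*y - 9
∇f = (y^2, 2*x*y - 6*z, -6*y - 9)
At (3, -2, 3): (4, -30, 3).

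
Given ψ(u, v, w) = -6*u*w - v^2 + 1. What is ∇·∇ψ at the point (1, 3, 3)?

-2

∂²ψ/∂u² = 0
∂²ψ/∂v² = -2
∂²ψ/∂w² = 0
∇²ψ = -2
At (1, 3, 3): -2.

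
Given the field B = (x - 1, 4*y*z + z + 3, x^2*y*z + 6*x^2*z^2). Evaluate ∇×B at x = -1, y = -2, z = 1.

(∇×B)₁ = ∂B₃/∂y − ∂B₂/∂z = x^2*z - 4*y - 1
(∇×B)₂ = ∂B₁/∂z − ∂B₃/∂x = -2*x*y*z - 12*x*z^2
(∇×B)₃ = ∂B₂/∂x − ∂B₁/∂y = 0
∇×B = (x^2*z - 4*y - 1, -2*x*y*z - 12*x*z^2, 0)
At (-1, -2, 1): (8, 8, 0).

(8, 8, 0)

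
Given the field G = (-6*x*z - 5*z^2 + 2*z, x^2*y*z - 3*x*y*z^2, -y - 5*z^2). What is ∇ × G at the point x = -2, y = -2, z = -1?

(∇×G)₁ = ∂G₃/∂y − ∂G₂/∂z = -x^2*y + 6*x*y*z - 1
(∇×G)₂ = ∂G₁/∂z − ∂G₃/∂x = -6*x - 10*z + 2
(∇×G)₃ = ∂G₂/∂x − ∂G₁/∂y = 2*x*y*z - 3*y*z^2
∇×G = (-x^2*y + 6*x*y*z - 1, -6*x - 10*z + 2, 2*x*y*z - 3*y*z^2)
At (-2, -2, -1): (-17, 24, -2).

(-17, 24, -2)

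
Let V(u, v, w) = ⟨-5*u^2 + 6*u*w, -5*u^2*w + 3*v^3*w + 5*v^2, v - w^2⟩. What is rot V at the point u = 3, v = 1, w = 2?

(∇×V)₁ = ∂V₃/∂v − ∂V₂/∂w = 5*u^2 - 3*v^3 + 1
(∇×V)₂ = ∂V₁/∂w − ∂V₃/∂u = 6*u
(∇×V)₃ = ∂V₂/∂u − ∂V₁/∂v = -10*u*w
∇×V = (5*u^2 - 3*v^3 + 1, 6*u, -10*u*w)
At (3, 1, 2): (43, 18, -60).

(43, 18, -60)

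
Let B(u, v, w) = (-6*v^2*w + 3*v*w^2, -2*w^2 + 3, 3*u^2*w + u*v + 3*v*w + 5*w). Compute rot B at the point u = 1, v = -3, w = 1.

(∇×B)₁ = ∂B₃/∂v − ∂B₂/∂w = u + 7*w
(∇×B)₂ = ∂B₁/∂w − ∂B₃/∂u = -6*u*w - 6*v^2 + 6*v*w - v
(∇×B)₃ = ∂B₂/∂u − ∂B₁/∂v = 12*v*w - 3*w^2
∇×B = (u + 7*w, -6*u*w - 6*v^2 + 6*v*w - v, 12*v*w - 3*w^2)
At (1, -3, 1): (8, -75, -39).

(8, -75, -39)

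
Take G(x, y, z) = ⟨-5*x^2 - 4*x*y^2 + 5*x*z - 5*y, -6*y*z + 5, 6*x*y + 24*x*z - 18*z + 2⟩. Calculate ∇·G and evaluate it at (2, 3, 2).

-28

∂G₁/∂x = -10*x - 4*y^2 + 5*z
∂G₂/∂y = -6*z
∂G₃/∂z = 24*x - 18
∇·G = 14*x - 4*y^2 - z - 18
At (2, 3, 2): -28.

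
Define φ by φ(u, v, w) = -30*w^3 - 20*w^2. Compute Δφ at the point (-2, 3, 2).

∂²φ/∂u² = 0
∂²φ/∂v² = 0
∂²φ/∂w² = -20*(9*w + 2)
∇²φ = -180*w - 40
At (-2, 3, 2): -400.

-400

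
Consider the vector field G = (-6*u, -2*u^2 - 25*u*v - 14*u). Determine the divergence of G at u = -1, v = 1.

19

∂G₁/∂u = -6
∂G₂/∂v = -25*u
∇·G = -25*u - 6
At (-1, 1): 19.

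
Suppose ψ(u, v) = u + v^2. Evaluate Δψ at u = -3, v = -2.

2

∂²ψ/∂u² = 0
∂²ψ/∂v² = 2
∇²ψ = 2
At (-3, -2): 2.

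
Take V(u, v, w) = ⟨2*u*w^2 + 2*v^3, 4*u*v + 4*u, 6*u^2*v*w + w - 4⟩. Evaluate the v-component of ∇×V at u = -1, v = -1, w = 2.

(∇×V)_2 = ∂V₁/∂w − ∂V₃/∂u
= 4*u*w − (12*u*v*w)
= -12*u*v*w + 4*u*w
At (-1, -1, 2): -32.

-32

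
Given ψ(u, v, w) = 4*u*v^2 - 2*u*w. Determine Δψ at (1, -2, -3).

8

∂²ψ/∂u² = 0
∂²ψ/∂v² = 8*u
∂²ψ/∂w² = 0
∇²ψ = 8*u
At (1, -2, -3): 8.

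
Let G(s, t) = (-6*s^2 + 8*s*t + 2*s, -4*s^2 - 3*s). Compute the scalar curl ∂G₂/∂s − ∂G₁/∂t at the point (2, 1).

-35

∂G₂/∂s = -8*s - 3
∂G₁/∂t = 8*s
Scalar curl = -16*s - 3
At (2, 1): -35.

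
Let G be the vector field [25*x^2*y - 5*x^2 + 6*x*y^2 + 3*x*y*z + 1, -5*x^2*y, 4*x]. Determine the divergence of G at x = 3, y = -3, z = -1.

-462

∂G₁/∂x = 50*x*y - 10*x + 6*y^2 + 3*y*z
∂G₂/∂y = -5*x^2
∂G₃/∂z = 0
∇·G = -5*x^2 + 50*x*y - 10*x + 6*y^2 + 3*y*z
At (3, -3, -1): -462.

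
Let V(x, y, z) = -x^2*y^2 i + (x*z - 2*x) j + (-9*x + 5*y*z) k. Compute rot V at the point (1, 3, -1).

(∇×V)₁ = ∂V₃/∂y − ∂V₂/∂z = -x + 5*z
(∇×V)₂ = ∂V₁/∂z − ∂V₃/∂x = 9
(∇×V)₃ = ∂V₂/∂x − ∂V₁/∂y = 2*x^2*y + z - 2
∇×V = (-x + 5*z, 9, 2*x^2*y + z - 2)
At (1, 3, -1): (-6, 9, 3).

(-6, 9, 3)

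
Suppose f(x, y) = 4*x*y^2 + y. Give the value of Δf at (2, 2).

16

∂²f/∂x² = 0
∂²f/∂y² = 8*x
∇²f = 8*x
At (2, 2): 16.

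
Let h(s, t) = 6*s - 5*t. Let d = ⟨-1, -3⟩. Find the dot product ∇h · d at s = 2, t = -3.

∂h/∂s = 6
∂h/∂t = -5
∇h at (2, -3) = (6, -5)
∇h · d = (6)(-1) + (-5)(-3) = 9

9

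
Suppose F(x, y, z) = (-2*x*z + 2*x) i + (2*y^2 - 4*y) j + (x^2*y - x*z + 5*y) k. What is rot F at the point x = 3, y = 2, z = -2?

(∇×F)₁ = ∂F₃/∂y − ∂F₂/∂z = x^2 + 5
(∇×F)₂ = ∂F₁/∂z − ∂F₃/∂x = -2*x*y - 2*x + z
(∇×F)₃ = ∂F₂/∂x − ∂F₁/∂y = 0
∇×F = (x^2 + 5, -2*x*y - 2*x + z, 0)
At (3, 2, -2): (14, -20, 0).

(14, -20, 0)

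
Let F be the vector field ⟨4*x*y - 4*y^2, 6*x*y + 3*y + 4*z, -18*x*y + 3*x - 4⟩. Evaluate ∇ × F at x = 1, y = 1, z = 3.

(∇×F)₁ = ∂F₃/∂y − ∂F₂/∂z = -18*x - 4
(∇×F)₂ = ∂F₁/∂z − ∂F₃/∂x = 18*y - 3
(∇×F)₃ = ∂F₂/∂x − ∂F₁/∂y = -4*x + 14*y
∇×F = (-18*x - 4, 18*y - 3, -4*x + 14*y)
At (1, 1, 3): (-22, 15, 10).

(-22, 15, 10)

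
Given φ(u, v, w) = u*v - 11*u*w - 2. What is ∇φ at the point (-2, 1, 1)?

∂φ/∂u = v - 11*w
∂φ/∂v = u
∂φ/∂w = -11*u
∇φ = (v - 11*w, u, -11*u)
At (-2, 1, 1): (-10, -2, 22).

(-10, -2, 22)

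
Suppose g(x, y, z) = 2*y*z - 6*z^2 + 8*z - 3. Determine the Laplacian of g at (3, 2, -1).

∂²g/∂x² = 0
∂²g/∂y² = 0
∂²g/∂z² = -12
∇²g = -12
At (3, 2, -1): -12.

-12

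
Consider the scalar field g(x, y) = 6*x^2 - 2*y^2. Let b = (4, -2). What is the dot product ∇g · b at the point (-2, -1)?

∂g/∂x = 12*x
∂g/∂y = -4*y
∇g at (-2, -1) = (-24, 4)
∇g · b = (-24)(4) + (4)(-2) = -104

-104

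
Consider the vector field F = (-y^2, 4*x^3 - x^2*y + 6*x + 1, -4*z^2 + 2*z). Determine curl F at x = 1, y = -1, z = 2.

(0, 0, 18)

(∇×F)₁ = ∂F₃/∂y − ∂F₂/∂z = 0
(∇×F)₂ = ∂F₁/∂z − ∂F₃/∂x = 0
(∇×F)₃ = ∂F₂/∂x − ∂F₁/∂y = 12*x^2 - 2*x*y + 2*y + 6
∇×F = (0, 0, 12*x^2 - 2*x*y + 2*y + 6)
At (1, -1, 2): (0, 0, 18).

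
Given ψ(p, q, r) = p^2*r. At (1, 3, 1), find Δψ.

∂²ψ/∂p² = 2*r
∂²ψ/∂q² = 0
∂²ψ/∂r² = 0
∇²ψ = 2*r
At (1, 3, 1): 2.

2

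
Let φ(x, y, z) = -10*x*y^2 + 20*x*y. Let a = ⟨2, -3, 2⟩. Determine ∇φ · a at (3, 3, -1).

300

∂φ/∂x = -10*y^2 + 20*y
∂φ/∂y = -20*x*y + 20*x
∂φ/∂z = 0
∇φ at (3, 3, -1) = (-30, -120, 0)
∇φ · a = (-30)(2) + (-120)(-3) + (0)(2) = 300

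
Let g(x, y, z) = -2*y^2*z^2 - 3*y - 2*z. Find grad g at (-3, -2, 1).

(0, 5, -18)

∂g/∂x = 0
∂g/∂y = -4*y*z^2 - 3
∂g/∂z = -4*y^2*z - 2
∇g = (0, -4*y*z^2 - 3, -4*y^2*z - 2)
At (-3, -2, 1): (0, 5, -18).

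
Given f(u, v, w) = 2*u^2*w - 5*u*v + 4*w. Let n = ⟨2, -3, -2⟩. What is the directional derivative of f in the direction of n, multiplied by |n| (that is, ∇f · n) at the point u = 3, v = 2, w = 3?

∂f/∂u = 4*u*w - 5*v
∂f/∂v = -5*u
∂f/∂w = 2*u^2 + 4
∇f at (3, 2, 3) = (26, -15, 22)
∇f · n = (26)(2) + (-15)(-3) + (22)(-2) = 53

53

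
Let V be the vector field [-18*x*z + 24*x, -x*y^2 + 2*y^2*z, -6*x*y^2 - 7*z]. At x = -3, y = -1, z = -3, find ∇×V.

(-38, 60, -1)

(∇×V)₁ = ∂V₃/∂y − ∂V₂/∂z = -12*x*y - 2*y^2
(∇×V)₂ = ∂V₁/∂z − ∂V₃/∂x = -18*x + 6*y^2
(∇×V)₃ = ∂V₂/∂x − ∂V₁/∂y = -y^2
∇×V = (-12*x*y - 2*y^2, -18*x + 6*y^2, -y^2)
At (-3, -1, -3): (-38, 60, -1).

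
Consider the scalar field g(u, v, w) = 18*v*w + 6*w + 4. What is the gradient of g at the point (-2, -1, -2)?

(0, -36, -12)

∂g/∂u = 0
∂g/∂v = 18*w
∂g/∂w = 18*v + 6
∇g = (0, 18*w, 18*v + 6)
At (-2, -1, -2): (0, -36, -12).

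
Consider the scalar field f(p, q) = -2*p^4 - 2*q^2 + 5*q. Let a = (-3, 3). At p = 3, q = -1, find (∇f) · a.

∂f/∂p = -8*p^3
∂f/∂q = -4*q + 5
∇f at (3, -1) = (-216, 9)
∇f · a = (-216)(-3) + (9)(3) = 675

675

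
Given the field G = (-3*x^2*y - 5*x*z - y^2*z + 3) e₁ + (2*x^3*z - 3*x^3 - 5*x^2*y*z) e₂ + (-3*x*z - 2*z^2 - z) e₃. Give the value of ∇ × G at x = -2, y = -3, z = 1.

(-44, 4, -66)

(∇×G)₁ = ∂G₃/∂y − ∂G₂/∂z = -2*x^3 + 5*x^2*y
(∇×G)₂ = ∂G₁/∂z − ∂G₃/∂x = -5*x - y^2 + 3*z
(∇×G)₃ = ∂G₂/∂x − ∂G₁/∂y = 6*x^2*z - 6*x^2 - 10*x*y*z + 2*y*z
∇×G = (-2*x^3 + 5*x^2*y, -5*x - y^2 + 3*z, 6*x^2*z - 6*x^2 - 10*x*y*z + 2*y*z)
At (-2, -3, 1): (-44, 4, -66).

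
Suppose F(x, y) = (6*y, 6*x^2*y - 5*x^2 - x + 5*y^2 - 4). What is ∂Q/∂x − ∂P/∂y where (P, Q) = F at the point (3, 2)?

35

∂F₂/∂x = 12*x*y - 10*x - 1
∂F₁/∂y = 6
Scalar curl = 12*x*y - 10*x - 7
At (3, 2): 35.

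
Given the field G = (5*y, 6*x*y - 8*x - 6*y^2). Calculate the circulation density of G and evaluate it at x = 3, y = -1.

∂G₂/∂x = 6*y - 8
∂G₁/∂y = 5
Scalar curl = 6*y - 13
At (3, -1): -19.

-19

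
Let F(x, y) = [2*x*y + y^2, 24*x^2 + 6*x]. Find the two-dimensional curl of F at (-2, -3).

-80

∂F₂/∂x = 48*x + 6
∂F₁/∂y = 2*x + 2*y
Scalar curl = 46*x - 2*y + 6
At (-2, -3): -80.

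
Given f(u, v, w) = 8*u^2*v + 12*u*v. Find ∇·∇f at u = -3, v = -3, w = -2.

∂²f/∂u² = 16*v
∂²f/∂v² = 0
∂²f/∂w² = 0
∇²f = 16*v
At (-3, -3, -2): -48.

-48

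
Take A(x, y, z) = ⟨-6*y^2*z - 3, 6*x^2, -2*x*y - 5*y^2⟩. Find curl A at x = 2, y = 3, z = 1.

(-34, -48, 60)

(∇×A)₁ = ∂A₃/∂y − ∂A₂/∂z = -2*x - 10*y
(∇×A)₂ = ∂A₁/∂z − ∂A₃/∂x = -6*y^2 + 2*y
(∇×A)₃ = ∂A₂/∂x − ∂A₁/∂y = 12*x + 12*y*z
∇×A = (-2*x - 10*y, -6*y^2 + 2*y, 12*x + 12*y*z)
At (2, 3, 1): (-34, -48, 60).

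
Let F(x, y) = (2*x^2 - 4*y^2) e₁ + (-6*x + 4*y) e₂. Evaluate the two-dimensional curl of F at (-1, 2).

∂F₂/∂x = -6
∂F₁/∂y = -8*y
Scalar curl = 8*y - 6
At (-1, 2): 10.

10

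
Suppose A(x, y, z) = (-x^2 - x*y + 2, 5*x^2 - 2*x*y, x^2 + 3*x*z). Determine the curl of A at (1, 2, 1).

(∇×A)₁ = ∂A₃/∂y − ∂A₂/∂z = 0
(∇×A)₂ = ∂A₁/∂z − ∂A₃/∂x = -2*x - 3*z
(∇×A)₃ = ∂A₂/∂x − ∂A₁/∂y = 11*x - 2*y
∇×A = (0, -2*x - 3*z, 11*x - 2*y)
At (1, 2, 1): (0, -5, 7).

(0, -5, 7)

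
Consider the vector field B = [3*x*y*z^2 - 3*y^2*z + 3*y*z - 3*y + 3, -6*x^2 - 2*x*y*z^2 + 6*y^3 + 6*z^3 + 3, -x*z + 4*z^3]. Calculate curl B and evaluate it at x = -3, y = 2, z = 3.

(∇×B)₁ = ∂B₃/∂y − ∂B₂/∂z = 4*x*y*z - 18*z^2
(∇×B)₂ = ∂B₁/∂z − ∂B₃/∂x = 6*x*y*z - 3*y^2 + 3*y + z
(∇×B)₃ = ∂B₂/∂x − ∂B₁/∂y = -3*x*z^2 - 12*x - 2*y*z^2 + 6*y*z - 3*z + 3
∇×B = (4*x*y*z - 18*z^2, 6*x*y*z - 3*y^2 + 3*y + z, -3*x*z^2 - 12*x - 2*y*z^2 + 6*y*z - 3*z + 3)
At (-3, 2, 3): (-234, -111, 111).

(-234, -111, 111)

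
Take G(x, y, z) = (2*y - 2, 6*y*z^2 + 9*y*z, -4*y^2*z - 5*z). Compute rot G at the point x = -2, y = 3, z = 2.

(-147, 0, -2)

(∇×G)₁ = ∂G₃/∂y − ∂G₂/∂z = -20*y*z - 9*y
(∇×G)₂ = ∂G₁/∂z − ∂G₃/∂x = 0
(∇×G)₃ = ∂G₂/∂x − ∂G₁/∂y = -2
∇×G = (-20*y*z - 9*y, 0, -2)
At (-2, 3, 2): (-147, 0, -2).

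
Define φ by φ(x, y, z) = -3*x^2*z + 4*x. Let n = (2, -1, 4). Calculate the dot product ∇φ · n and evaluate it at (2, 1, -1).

-16

∂φ/∂x = -6*x*z + 4
∂φ/∂y = 0
∂φ/∂z = -3*x^2
∇φ at (2, 1, -1) = (16, 0, -12)
∇φ · n = (16)(2) + (0)(-1) + (-12)(4) = -16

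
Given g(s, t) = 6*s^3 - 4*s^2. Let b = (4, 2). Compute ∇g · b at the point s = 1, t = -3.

40

∂g/∂s = 18*s^2 - 8*s
∂g/∂t = 0
∇g at (1, -3) = (10, 0)
∇g · b = (10)(4) + (0)(2) = 40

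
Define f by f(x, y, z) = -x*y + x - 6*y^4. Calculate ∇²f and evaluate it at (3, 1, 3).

∂²f/∂x² = 0
∂²f/∂y² = -72*y^2
∂²f/∂z² = 0
∇²f = -72*y^2
At (3, 1, 3): -72.

-72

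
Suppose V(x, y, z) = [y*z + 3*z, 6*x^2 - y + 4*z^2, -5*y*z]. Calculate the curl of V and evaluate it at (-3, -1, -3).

(∇×V)₁ = ∂V₃/∂y − ∂V₂/∂z = -13*z
(∇×V)₂ = ∂V₁/∂z − ∂V₃/∂x = y + 3
(∇×V)₃ = ∂V₂/∂x − ∂V₁/∂y = 12*x - z
∇×V = (-13*z, y + 3, 12*x - z)
At (-3, -1, -3): (39, 2, -33).

(39, 2, -33)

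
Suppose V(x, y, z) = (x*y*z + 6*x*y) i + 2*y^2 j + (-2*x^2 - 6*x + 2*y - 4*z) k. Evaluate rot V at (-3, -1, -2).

(2, -3, 12)

(∇×V)₁ = ∂V₃/∂y − ∂V₂/∂z = 2
(∇×V)₂ = ∂V₁/∂z − ∂V₃/∂x = x*y + 4*x + 6
(∇×V)₃ = ∂V₂/∂x − ∂V₁/∂y = -x*z - 6*x
∇×V = (2, x*y + 4*x + 6, -x*z - 6*x)
At (-3, -1, -2): (2, -3, 12).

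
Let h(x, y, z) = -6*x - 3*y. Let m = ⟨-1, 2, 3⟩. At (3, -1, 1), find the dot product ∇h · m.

∂h/∂x = -6
∂h/∂y = -3
∂h/∂z = 0
∇h at (3, -1, 1) = (-6, -3, 0)
∇h · m = (-6)(-1) + (-3)(2) + (0)(3) = 0

0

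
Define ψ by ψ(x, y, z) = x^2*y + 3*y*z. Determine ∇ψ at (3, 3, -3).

∂ψ/∂x = 2*x*y
∂ψ/∂y = x^2 + 3*z
∂ψ/∂z = 3*y
∇ψ = (2*x*y, x^2 + 3*z, 3*y)
At (3, 3, -3): (18, 0, 9).

(18, 0, 9)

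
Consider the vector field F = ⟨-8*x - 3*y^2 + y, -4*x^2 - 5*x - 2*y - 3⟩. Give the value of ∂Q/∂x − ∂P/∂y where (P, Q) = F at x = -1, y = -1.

∂F₂/∂x = -8*x - 5
∂F₁/∂y = -6*y + 1
Scalar curl = -8*x + 6*y - 6
At (-1, -1): -4.

-4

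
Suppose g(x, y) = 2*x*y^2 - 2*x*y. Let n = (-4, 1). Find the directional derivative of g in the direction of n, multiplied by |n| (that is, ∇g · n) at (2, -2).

-68

∂g/∂x = 2*y^2 - 2*y
∂g/∂y = 4*x*y - 2*x
∇g at (2, -2) = (12, -20)
∇g · n = (12)(-4) + (-20)(1) = -68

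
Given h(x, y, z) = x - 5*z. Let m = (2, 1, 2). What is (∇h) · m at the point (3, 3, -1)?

-8

∂h/∂x = 1
∂h/∂y = 0
∂h/∂z = -5
∇h at (3, 3, -1) = (1, 0, -5)
∇h · m = (1)(2) + (0)(1) + (-5)(2) = -8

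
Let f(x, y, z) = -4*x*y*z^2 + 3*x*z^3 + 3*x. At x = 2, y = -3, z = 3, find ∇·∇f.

156

∂²f/∂x² = 0
∂²f/∂y² = 0
∂²f/∂z² = 2*x*(-4*y + 9*z)
∇²f = -8*x*y + 18*x*z
At (2, -3, 3): 156.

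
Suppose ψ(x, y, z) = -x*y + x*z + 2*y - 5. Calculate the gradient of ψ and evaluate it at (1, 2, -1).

∂ψ/∂x = -y + z
∂ψ/∂y = -x + 2
∂ψ/∂z = x
∇ψ = (-y + z, -x + 2, x)
At (1, 2, -1): (-3, 1, 1).

(-3, 1, 1)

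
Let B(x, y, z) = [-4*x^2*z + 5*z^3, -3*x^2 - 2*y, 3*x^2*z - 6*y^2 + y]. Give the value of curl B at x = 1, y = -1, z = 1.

(∇×B)₁ = ∂B₃/∂y − ∂B₂/∂z = -12*y + 1
(∇×B)₂ = ∂B₁/∂z − ∂B₃/∂x = -4*x^2 - 6*x*z + 15*z^2
(∇×B)₃ = ∂B₂/∂x − ∂B₁/∂y = -6*x
∇×B = (-12*y + 1, -4*x^2 - 6*x*z + 15*z^2, -6*x)
At (1, -1, 1): (13, 5, -6).

(13, 5, -6)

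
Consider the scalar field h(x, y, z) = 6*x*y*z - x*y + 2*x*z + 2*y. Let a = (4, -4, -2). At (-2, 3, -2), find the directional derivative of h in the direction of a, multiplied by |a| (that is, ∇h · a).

∂h/∂x = 6*y*z - y + 2*z
∂h/∂y = 6*x*z - x + 2
∂h/∂z = 6*x*y + 2*x
∇h at (-2, 3, -2) = (-43, 28, -40)
∇h · a = (-43)(4) + (28)(-4) + (-40)(-2) = -204

-204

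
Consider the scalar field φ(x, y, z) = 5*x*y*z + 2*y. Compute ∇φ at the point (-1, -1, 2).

∂φ/∂x = 5*y*z
∂φ/∂y = 5*x*z + 2
∂φ/∂z = 5*x*y
∇φ = (5*y*z, 5*x*z + 2, 5*x*y)
At (-1, -1, 2): (-10, -8, 5).

(-10, -8, 5)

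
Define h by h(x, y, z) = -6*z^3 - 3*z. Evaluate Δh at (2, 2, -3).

108

∂²h/∂x² = 0
∂²h/∂y² = 0
∂²h/∂z² = -36*z
∇²h = -36*z
At (2, 2, -3): 108.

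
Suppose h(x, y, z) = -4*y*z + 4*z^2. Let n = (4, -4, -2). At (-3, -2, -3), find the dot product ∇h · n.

∂h/∂x = 0
∂h/∂y = -4*z
∂h/∂z = -4*y + 8*z
∇h at (-3, -2, -3) = (0, 12, -16)
∇h · n = (0)(4) + (12)(-4) + (-16)(-2) = -16

-16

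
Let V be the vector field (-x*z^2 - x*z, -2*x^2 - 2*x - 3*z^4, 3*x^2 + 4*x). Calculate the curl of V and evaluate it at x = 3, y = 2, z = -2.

(∇×V)₁ = ∂V₃/∂y − ∂V₂/∂z = 12*z^3
(∇×V)₂ = ∂V₁/∂z − ∂V₃/∂x = -2*x*z - 7*x - 4
(∇×V)₃ = ∂V₂/∂x − ∂V₁/∂y = -4*x - 2
∇×V = (12*z^3, -2*x*z - 7*x - 4, -4*x - 2)
At (3, 2, -2): (-96, -13, -14).

(-96, -13, -14)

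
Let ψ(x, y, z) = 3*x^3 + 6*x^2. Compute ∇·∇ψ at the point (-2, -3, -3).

∂²ψ/∂x² = 6*(3*x + 2)
∂²ψ/∂y² = 0
∂²ψ/∂z² = 0
∇²ψ = 18*x + 12
At (-2, -3, -3): -24.

-24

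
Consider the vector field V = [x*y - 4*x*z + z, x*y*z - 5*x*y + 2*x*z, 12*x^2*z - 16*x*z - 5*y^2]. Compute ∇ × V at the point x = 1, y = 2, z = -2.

(∇×V)₁ = ∂V₃/∂y − ∂V₂/∂z = -x*y - 2*x - 10*y
(∇×V)₂ = ∂V₁/∂z − ∂V₃/∂x = -24*x*z - 4*x + 16*z + 1
(∇×V)₃ = ∂V₂/∂x − ∂V₁/∂y = -x + y*z - 5*y + 2*z
∇×V = (-x*y - 2*x - 10*y, -24*x*z - 4*x + 16*z + 1, -x + y*z - 5*y + 2*z)
At (1, 2, -2): (-24, 13, -19).

(-24, 13, -19)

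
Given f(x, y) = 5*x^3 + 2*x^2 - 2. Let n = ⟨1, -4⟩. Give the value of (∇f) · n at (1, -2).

∂f/∂x = 15*x^2 + 4*x
∂f/∂y = 0
∇f at (1, -2) = (19, 0)
∇f · n = (19)(1) + (0)(-4) = 19

19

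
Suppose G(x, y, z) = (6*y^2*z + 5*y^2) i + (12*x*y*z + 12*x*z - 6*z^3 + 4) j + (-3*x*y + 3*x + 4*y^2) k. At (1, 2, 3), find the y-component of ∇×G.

(∇×G)_2 = ∂G₁/∂z − ∂G₃/∂x
= 6*y^2 − (-3*y + 3)
= 6*y^2 + 3*y - 3
At (1, 2, 3): 27.

27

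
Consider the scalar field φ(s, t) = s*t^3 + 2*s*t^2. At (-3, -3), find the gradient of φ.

∂φ/∂s = t^3 + 2*t^2
∂φ/∂t = 3*s*t^2 + 4*s*t
∇φ = (t^3 + 2*t^2, 3*s*t^2 + 4*s*t)
At (-3, -3): (-9, -45).

(-9, -45)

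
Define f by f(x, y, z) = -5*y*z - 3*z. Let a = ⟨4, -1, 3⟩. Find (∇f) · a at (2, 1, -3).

-39

∂f/∂x = 0
∂f/∂y = -5*z
∂f/∂z = -5*y - 3
∇f at (2, 1, -3) = (0, 15, -8)
∇f · a = (0)(4) + (15)(-1) + (-8)(3) = -39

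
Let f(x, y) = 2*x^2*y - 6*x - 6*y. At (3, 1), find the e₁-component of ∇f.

6

(∇f)_1 = ∂f/∂x = 4*x*y - 6
At (3, 1): 6.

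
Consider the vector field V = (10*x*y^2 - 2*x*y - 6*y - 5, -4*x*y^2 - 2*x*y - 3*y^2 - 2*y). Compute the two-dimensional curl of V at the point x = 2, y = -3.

100

∂V₂/∂x = -4*y^2 - 2*y
∂V₁/∂y = 20*x*y - 2*x - 6
Scalar curl = -20*x*y + 2*x - 4*y^2 - 2*y + 6
At (2, -3): 100.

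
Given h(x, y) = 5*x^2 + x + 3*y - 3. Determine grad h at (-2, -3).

(-19, 3)

∂h/∂x = 10*x + 1
∂h/∂y = 3
∇h = (10*x + 1, 3)
At (-2, -3): (-19, 3).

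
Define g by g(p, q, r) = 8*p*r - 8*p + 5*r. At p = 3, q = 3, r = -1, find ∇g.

(-16, 0, 29)

∂g/∂p = 8*r - 8
∂g/∂q = 0
∂g/∂r = 8*p + 5
∇g = (8*r - 8, 0, 8*p + 5)
At (3, 3, -1): (-16, 0, 29).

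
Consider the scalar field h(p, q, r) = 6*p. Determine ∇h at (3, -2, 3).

∂h/∂p = 6
∂h/∂q = 0
∂h/∂r = 0
∇h = (6, 0, 0)
At (3, -2, 3): (6, 0, 0).

(6, 0, 0)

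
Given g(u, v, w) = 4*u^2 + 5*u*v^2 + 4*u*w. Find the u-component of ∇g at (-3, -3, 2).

(∇g)_1 = ∂g/∂u = 8*u + 5*v^2 + 4*w
At (-3, -3, 2): 29.

29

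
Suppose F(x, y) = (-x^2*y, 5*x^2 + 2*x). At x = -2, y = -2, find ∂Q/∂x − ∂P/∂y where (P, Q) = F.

-14

∂F₂/∂x = 10*x + 2
∂F₁/∂y = -x^2
Scalar curl = x^2 + 10*x + 2
At (-2, -2): -14.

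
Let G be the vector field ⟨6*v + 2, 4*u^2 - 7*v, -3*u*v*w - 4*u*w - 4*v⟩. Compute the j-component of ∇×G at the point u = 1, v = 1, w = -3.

(∇×G)_2 = ∂G₁/∂w − ∂G₃/∂u
= 0 − (-3*v*w - 4*w)
= 3*v*w + 4*w
At (1, 1, -3): -21.

-21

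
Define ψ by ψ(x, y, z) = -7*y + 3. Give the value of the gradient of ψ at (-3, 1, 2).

∂ψ/∂x = 0
∂ψ/∂y = -7
∂ψ/∂z = 0
∇ψ = (0, -7, 0)
At (-3, 1, 2): (0, -7, 0).

(0, -7, 0)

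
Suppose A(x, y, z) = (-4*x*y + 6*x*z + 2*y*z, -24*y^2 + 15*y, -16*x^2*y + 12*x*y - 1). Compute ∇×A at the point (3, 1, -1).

(-108, 104, 14)

(∇×A)₁ = ∂A₃/∂y − ∂A₂/∂z = -16*x^2 + 12*x
(∇×A)₂ = ∂A₁/∂z − ∂A₃/∂x = 32*x*y + 6*x - 10*y
(∇×A)₃ = ∂A₂/∂x − ∂A₁/∂y = 4*x - 2*z
∇×A = (-16*x^2 + 12*x, 32*x*y + 6*x - 10*y, 4*x - 2*z)
At (3, 1, -1): (-108, 104, 14).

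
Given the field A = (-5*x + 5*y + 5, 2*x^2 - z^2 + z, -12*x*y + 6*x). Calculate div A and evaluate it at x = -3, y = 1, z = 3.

∂A₁/∂x = -5
∂A₂/∂y = 0
∂A₃/∂z = 0
∇·A = -5
At (-3, 1, 3): -5.

-5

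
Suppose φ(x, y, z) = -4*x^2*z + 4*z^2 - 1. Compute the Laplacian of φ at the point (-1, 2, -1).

16

∂²φ/∂x² = -8*z
∂²φ/∂y² = 0
∂²φ/∂z² = 8
∇²φ = -8*z + 8
At (-1, 2, -1): 16.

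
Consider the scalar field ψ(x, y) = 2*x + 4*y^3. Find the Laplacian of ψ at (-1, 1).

∂²ψ/∂x² = 0
∂²ψ/∂y² = 24*y
∇²ψ = 24*y
At (-1, 1): 24.

24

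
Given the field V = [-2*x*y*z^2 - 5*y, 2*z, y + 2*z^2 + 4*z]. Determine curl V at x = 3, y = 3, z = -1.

(∇×V)₁ = ∂V₃/∂y − ∂V₂/∂z = -1
(∇×V)₂ = ∂V₁/∂z − ∂V₃/∂x = -4*x*y*z
(∇×V)₃ = ∂V₂/∂x − ∂V₁/∂y = 2*x*z^2 + 5
∇×V = (-1, -4*x*y*z, 2*x*z^2 + 5)
At (3, 3, -1): (-1, 36, 11).

(-1, 36, 11)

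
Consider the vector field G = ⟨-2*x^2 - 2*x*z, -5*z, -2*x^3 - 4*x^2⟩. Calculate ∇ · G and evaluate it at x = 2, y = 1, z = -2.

∂G₁/∂x = -4*x - 2*z
∂G₂/∂y = 0
∂G₃/∂z = 0
∇·G = -4*x - 2*z
At (2, 1, -2): -4.

-4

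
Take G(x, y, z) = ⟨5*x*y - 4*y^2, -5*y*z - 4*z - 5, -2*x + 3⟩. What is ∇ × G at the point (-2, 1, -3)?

(9, 2, 18)

(∇×G)₁ = ∂G₃/∂y − ∂G₂/∂z = 5*y + 4
(∇×G)₂ = ∂G₁/∂z − ∂G₃/∂x = 2
(∇×G)₃ = ∂G₂/∂x − ∂G₁/∂y = -5*x + 8*y
∇×G = (5*y + 4, 2, -5*x + 8*y)
At (-2, 1, -3): (9, 2, 18).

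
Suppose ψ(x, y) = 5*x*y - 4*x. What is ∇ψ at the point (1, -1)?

(-9, 5)

∂ψ/∂x = 5*y - 4
∂ψ/∂y = 5*x
∇ψ = (5*y - 4, 5*x)
At (1, -1): (-9, 5).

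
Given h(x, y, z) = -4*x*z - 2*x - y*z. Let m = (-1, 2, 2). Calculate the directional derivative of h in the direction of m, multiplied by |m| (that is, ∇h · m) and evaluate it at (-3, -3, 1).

∂h/∂x = -4*z - 2
∂h/∂y = -z
∂h/∂z = -4*x - y
∇h at (-3, -3, 1) = (-6, -1, 15)
∇h · m = (-6)(-1) + (-1)(2) + (15)(2) = 34

34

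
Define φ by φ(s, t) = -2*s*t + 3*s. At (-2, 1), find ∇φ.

(1, 4)

∂φ/∂s = -2*t + 3
∂φ/∂t = -2*s
∇φ = (-2*t + 3, -2*s)
At (-2, 1): (1, 4).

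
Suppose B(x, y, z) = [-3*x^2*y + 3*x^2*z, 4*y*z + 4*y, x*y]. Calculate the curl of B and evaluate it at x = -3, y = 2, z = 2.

(-11, 25, 27)

(∇×B)₁ = ∂B₃/∂y − ∂B₂/∂z = x - 4*y
(∇×B)₂ = ∂B₁/∂z − ∂B₃/∂x = 3*x^2 - y
(∇×B)₃ = ∂B₂/∂x − ∂B₁/∂y = 3*x^2
∇×B = (x - 4*y, 3*x^2 - y, 3*x^2)
At (-3, 2, 2): (-11, 25, 27).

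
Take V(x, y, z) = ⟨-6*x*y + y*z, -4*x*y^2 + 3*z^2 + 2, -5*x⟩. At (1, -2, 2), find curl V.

(∇×V)₁ = ∂V₃/∂y − ∂V₂/∂z = -6*z
(∇×V)₂ = ∂V₁/∂z − ∂V₃/∂x = y + 5
(∇×V)₃ = ∂V₂/∂x − ∂V₁/∂y = 6*x - 4*y^2 - z
∇×V = (-6*z, y + 5, 6*x - 4*y^2 - z)
At (1, -2, 2): (-12, 3, -12).

(-12, 3, -12)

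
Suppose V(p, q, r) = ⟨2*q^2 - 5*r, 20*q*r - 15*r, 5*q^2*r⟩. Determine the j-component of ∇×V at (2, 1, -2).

-5

(∇×V)_2 = ∂V₁/∂r − ∂V₃/∂p
= -5 − (0)
= -5
At (2, 1, -2): -5.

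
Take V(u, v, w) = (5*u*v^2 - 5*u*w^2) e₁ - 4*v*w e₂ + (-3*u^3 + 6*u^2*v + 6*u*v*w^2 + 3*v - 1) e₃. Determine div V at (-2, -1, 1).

20

∂V₁/∂u = 5*v^2 - 5*w^2
∂V₂/∂v = -4*w
∂V₃/∂w = 12*u*v*w
∇·V = 12*u*v*w + 5*v^2 - 5*w^2 - 4*w
At (-2, -1, 1): 20.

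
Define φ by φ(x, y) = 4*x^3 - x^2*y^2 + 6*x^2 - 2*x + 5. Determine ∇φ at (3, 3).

∂φ/∂x = 12*x^2 - 2*x*y^2 + 12*x - 2
∂φ/∂y = -2*x^2*y
∇φ = (12*x^2 - 2*x*y^2 + 12*x - 2, -2*x^2*y)
At (3, 3): (88, -54).

(88, -54)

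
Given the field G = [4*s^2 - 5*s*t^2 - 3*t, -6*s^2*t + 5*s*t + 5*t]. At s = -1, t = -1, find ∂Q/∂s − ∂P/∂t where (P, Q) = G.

-4

∂G₂/∂s = -12*s*t + 5*t
∂G₁/∂t = -10*s*t - 3
Scalar curl = -2*s*t + 5*t + 3
At (-1, -1): -4.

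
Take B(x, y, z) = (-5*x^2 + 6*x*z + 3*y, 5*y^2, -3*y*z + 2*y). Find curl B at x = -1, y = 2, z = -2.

(∇×B)₁ = ∂B₃/∂y − ∂B₂/∂z = -3*z + 2
(∇×B)₂ = ∂B₁/∂z − ∂B₃/∂x = 6*x
(∇×B)₃ = ∂B₂/∂x − ∂B₁/∂y = -3
∇×B = (-3*z + 2, 6*x, -3)
At (-1, 2, -2): (8, -6, -3).

(8, -6, -3)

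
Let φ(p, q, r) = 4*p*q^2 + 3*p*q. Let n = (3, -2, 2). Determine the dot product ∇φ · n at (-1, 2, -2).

104

∂φ/∂p = 4*q^2 + 3*q
∂φ/∂q = 8*p*q + 3*p
∂φ/∂r = 0
∇φ at (-1, 2, -2) = (22, -19, 0)
∇φ · n = (22)(3) + (-19)(-2) + (0)(2) = 104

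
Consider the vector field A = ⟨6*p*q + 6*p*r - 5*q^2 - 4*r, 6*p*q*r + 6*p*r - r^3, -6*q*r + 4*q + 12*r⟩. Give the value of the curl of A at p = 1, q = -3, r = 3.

(∇×A)₁ = ∂A₃/∂q − ∂A₂/∂r = -6*p*q - 6*p + 3*r^2 - 6*r + 4
(∇×A)₂ = ∂A₁/∂r − ∂A₃/∂p = 6*p - 4
(∇×A)₃ = ∂A₂/∂p − ∂A₁/∂q = -6*p + 6*q*r + 10*q + 6*r
∇×A = (-6*p*q - 6*p + 3*r^2 - 6*r + 4, 6*p - 4, -6*p + 6*q*r + 10*q + 6*r)
At (1, -3, 3): (25, 2, -72).

(25, 2, -72)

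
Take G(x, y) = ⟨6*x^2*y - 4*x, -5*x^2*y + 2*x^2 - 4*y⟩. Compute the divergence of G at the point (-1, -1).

-1

∂G₁/∂x = 12*x*y - 4
∂G₂/∂y = -5*x^2 - 4
∇·G = -5*x^2 + 12*x*y - 8
At (-1, -1): -1.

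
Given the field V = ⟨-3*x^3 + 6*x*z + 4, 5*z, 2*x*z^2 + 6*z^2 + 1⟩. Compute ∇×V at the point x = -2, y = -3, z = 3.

(∇×V)₁ = ∂V₃/∂y − ∂V₂/∂z = -5
(∇×V)₂ = ∂V₁/∂z − ∂V₃/∂x = 6*x - 2*z^2
(∇×V)₃ = ∂V₂/∂x − ∂V₁/∂y = 0
∇×V = (-5, 6*x - 2*z^2, 0)
At (-2, -3, 3): (-5, -30, 0).

(-5, -30, 0)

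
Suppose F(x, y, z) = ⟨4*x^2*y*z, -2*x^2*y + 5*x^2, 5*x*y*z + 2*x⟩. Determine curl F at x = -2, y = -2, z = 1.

(∇×F)₁ = ∂F₃/∂y − ∂F₂/∂z = 5*x*z
(∇×F)₂ = ∂F₁/∂z − ∂F₃/∂x = 4*x^2*y - 5*y*z - 2
(∇×F)₃ = ∂F₂/∂x − ∂F₁/∂y = -4*x^2*z - 4*x*y + 10*x
∇×F = (5*x*z, 4*x^2*y - 5*y*z - 2, -4*x^2*z - 4*x*y + 10*x)
At (-2, -2, 1): (-10, -24, -52).

(-10, -24, -52)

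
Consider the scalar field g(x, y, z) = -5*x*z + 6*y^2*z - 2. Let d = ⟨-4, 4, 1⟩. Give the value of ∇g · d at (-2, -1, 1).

-12

∂g/∂x = -5*z
∂g/∂y = 12*y*z
∂g/∂z = -5*x + 6*y^2
∇g at (-2, -1, 1) = (-5, -12, 16)
∇g · d = (-5)(-4) + (-12)(4) + (16)(1) = -12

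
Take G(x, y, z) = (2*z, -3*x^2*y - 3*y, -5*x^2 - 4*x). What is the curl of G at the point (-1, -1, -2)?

(∇×G)₁ = ∂G₃/∂y − ∂G₂/∂z = 0
(∇×G)₂ = ∂G₁/∂z − ∂G₃/∂x = 10*x + 6
(∇×G)₃ = ∂G₂/∂x − ∂G₁/∂y = -6*x*y
∇×G = (0, 10*x + 6, -6*x*y)
At (-1, -1, -2): (0, -4, -6).

(0, -4, -6)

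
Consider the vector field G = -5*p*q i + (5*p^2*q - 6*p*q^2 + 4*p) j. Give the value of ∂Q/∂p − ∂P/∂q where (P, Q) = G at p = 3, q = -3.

-125

∂G₂/∂p = 10*p*q - 6*q^2 + 4
∂G₁/∂q = -5*p
Scalar curl = 10*p*q + 5*p - 6*q^2 + 4
At (3, -3): -125.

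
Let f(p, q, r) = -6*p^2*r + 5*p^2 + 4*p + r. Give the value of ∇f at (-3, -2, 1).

∂f/∂p = -12*p*r + 10*p + 4
∂f/∂q = 0
∂f/∂r = -6*p^2 + 1
∇f = (-12*p*r + 10*p + 4, 0, -6*p^2 + 1)
At (-3, -2, 1): (10, 0, -53).

(10, 0, -53)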